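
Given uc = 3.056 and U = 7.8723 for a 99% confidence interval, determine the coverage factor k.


k = U / uc
k = 7.8723 / 3.056
k = 2.576

2.576


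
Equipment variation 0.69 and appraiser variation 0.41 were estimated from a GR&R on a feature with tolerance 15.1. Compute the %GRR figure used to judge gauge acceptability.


GRR = sqrt(EV^2 + AV^2) = sqrt(0.69^2 + 0.41^2) = 0.80262071
%GRR = GRR / tol * 100 = 0.80262071 / 15.1 * 100
%GRR = 5.3154

5.3154


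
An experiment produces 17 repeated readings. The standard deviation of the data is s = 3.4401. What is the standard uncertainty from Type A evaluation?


u_A = s / sqrt(n)
u_A = 3.4401 / sqrt(17)
u_A = 3.4401 / 4.1231056
u_A = 0.8343

0.8343


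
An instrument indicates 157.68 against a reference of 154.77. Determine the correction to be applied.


Correction = standard - reading
= 154.77 - 157.68
= -2.9100

-2.9100


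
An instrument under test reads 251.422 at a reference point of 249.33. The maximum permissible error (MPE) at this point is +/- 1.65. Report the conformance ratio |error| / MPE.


e = indication - reference = 251.422 - 249.33 = 2.0920
|e| = 2.0920
ratio = |e| / MPE = 2.0920 / 1.65
ratio = 1.2679

1.2679


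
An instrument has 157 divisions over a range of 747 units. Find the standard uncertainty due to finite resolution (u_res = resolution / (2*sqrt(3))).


resolution = range / divisions
resolution = 747 / 157 = 4.7579618
u_res = resolution / (2*sqrt(3))
u_res = 4.7579618 / 3.4641016
u_res = 1.3735

1.3735


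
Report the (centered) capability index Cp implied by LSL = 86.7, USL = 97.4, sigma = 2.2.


Cp = (USL - LSL) / (6 * sigma)
= (97.4 - 86.7) / (6 * 2.2)
= 10.7000 / 13.2000
= 0.8106

0.8106


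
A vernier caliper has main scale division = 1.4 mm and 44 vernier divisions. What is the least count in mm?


LC = MSD / n_div
= 1.4 / 44
= 0.0318

0.0318


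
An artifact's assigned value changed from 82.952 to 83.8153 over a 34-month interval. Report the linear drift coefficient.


rate = (v2 - v1) / months
= (83.8153 - 82.952) / 34
= 0.8633 / 34
= 0.0254

0.0254


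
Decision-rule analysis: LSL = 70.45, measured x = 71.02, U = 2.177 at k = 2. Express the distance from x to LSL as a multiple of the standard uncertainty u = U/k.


u = U / k = 2.177 / 2 = 1.0885
margin = |LSL - x| = |70.45 - 71.02| = 0.57
z = margin / u = 0.57 / 1.0885
z = 0.5237

0.5237


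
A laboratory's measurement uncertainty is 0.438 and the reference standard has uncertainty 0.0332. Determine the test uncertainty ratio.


TUR = u_lab / u_ref
= 0.438 / 0.0332
= 13.1928

13.1928


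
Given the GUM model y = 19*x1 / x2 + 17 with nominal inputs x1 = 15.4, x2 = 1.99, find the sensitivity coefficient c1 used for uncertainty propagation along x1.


y = 19*x1 / x2 + 17
dy/dx1 = 19/x2
Evaluate at x2 = 1.99: c1 = 19 / 1.99
c1 = 9.5477

9.5477


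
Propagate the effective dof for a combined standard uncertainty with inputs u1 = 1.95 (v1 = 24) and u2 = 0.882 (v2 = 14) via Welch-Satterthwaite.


uc = sqrt(u1^2 + u2^2) = sqrt(1.95^2 + 0.882^2) = 2.1401925
v_eff = uc^4 / (u1^4/v1 + u2^4/v2)
= 2.1401925^4 / (1.95^4/24 + 0.882^4/14)
= 20.980283 / 0.64568472
v_eff = 32.4931

32.4931


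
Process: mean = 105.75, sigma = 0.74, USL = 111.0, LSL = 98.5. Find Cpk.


Cpu = (USL - mean) / (3*sigma) = (111.0 - 105.75) / (3*0.74) = 2.3649
Cpl = (mean - LSL) / (3*sigma) = (105.75 - 98.5) / (3*0.74) = 3.2658
Cpk = min(Cpu, Cpl) = 2.3649

2.3649


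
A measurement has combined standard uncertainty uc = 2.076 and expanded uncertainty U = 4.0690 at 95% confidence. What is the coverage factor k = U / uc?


k = U / uc
k = 4.0690 / 2.076
k = 1.96

1.96


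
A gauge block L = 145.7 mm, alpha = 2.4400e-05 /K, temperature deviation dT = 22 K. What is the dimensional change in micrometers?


dL = L * alpha * dT
= 145.7 * 2.4400e-05 * 22
= 0.0782118 mm
dL_um = 0.0782118 * 1000 = 78.2118 um

78.2118


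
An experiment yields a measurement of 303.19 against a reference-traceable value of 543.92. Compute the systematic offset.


Systematic error = measured - true
= 303.19 - 543.92
= -240.7300

-240.7300


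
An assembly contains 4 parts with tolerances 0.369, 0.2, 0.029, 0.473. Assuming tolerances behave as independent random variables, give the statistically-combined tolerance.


RSS = sqrt(0.369^2 + 0.2^2 + 0.029^2 + 0.473^2)
= sqrt(0.400731)
= 0.6330

0.6330


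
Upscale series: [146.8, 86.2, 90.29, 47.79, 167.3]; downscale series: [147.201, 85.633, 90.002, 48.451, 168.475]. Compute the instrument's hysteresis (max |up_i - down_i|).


|146.8 - 147.201| = 0.4010
|86.2 - 85.633| = 0.5670
|90.29 - 90.002| = 0.2880
|47.79 - 48.451| = 0.6610
|167.3 - 168.475| = 1.1750
hysteresis = max(diffs) = 1.1750

1.1750


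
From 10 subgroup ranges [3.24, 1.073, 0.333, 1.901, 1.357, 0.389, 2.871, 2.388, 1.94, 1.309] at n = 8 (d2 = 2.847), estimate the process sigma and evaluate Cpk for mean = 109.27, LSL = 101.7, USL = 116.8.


R_bar = (3.24 + 1.073 + 0.333 + 1.901 + 1.357 + 0.389 + 2.871 + 2.388 + 1.94 + 1.309) / 10 = 1.6801
sigma = R_bar / d2 = 1.6801 / 2.847 = 0.59012996
Cp = (USL - LSL)/(6*sigma) = (116.8 - 101.7)/(6*0.59012996) = 4.2646
Cpu = (116.8 - 109.27)/(3*0.59012996) = 4.2533
Cpl = (109.27 - 101.7)/(3*0.59012996) = 4.2759
Cpk = min(Cpu, Cpl) = 4.2533

4.2533


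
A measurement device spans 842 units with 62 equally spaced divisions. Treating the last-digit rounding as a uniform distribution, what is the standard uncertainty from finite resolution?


resolution = range / divisions
resolution = 842 / 62 = 13.580645
u_res = resolution / (2*sqrt(3))
u_res = 13.580645 / 3.4641016
u_res = 3.9204

3.9204


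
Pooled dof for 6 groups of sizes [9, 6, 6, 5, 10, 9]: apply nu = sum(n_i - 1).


nu = sum_i (n_i - 1)
nu = ((9 - 1) + (6 - 1) + (6 - 1) + (5 - 1) + (10 - 1) + (9 - 1))
nu = 8 + 5 + 5 + 4 + 9 + 8
nu = 39

39


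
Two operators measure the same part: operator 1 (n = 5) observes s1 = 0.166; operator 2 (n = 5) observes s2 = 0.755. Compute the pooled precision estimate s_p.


s_p = sqrt(((n1-1)*s1^2 + (n2-1)*s2^2) / (n1+n2-2))
numerator = (5-1)*0.166^2 + (5-1)*0.755^2 = 0.110224 + 2.2801 = 2.390324
denominator = 5 + 5 - 2 = 8
s_p^2 = 2.390324 / 8 = 0.2987905
s_p = sqrt(0.2987905) = 0.5466

0.5466


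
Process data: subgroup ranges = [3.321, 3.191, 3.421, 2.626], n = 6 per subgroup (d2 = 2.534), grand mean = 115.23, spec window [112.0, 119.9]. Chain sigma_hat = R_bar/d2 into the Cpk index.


R_bar = (3.321 + 3.191 + 3.421 + 2.626) / 4 = 3.13975
sigma = R_bar / d2 = 3.13975 / 2.534 = 1.2390489
Cp = (USL - LSL)/(6*sigma) = (119.9 - 112.0)/(6*1.2390489) = 1.0626
Cpu = (119.9 - 115.23)/(3*1.2390489) = 1.2563
Cpl = (115.23 - 112.0)/(3*1.2390489) = 0.8689
Cpk = min(Cpu, Cpl) = 0.8689

0.8689


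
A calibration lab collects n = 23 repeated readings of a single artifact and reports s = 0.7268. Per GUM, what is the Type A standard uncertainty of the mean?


u_A = s / sqrt(n)
u_A = 0.7268 / sqrt(23)
u_A = 0.7268 / 4.7958315
u_A = 0.1515

0.1515


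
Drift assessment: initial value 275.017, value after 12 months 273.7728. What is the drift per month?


rate = (v2 - v1) / months
= (273.7728 - 275.017) / 12
= -1.2442 / 12
= -0.1037

-0.1037


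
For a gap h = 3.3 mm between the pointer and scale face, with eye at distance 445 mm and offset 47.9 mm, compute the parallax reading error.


error = h * offset / d
= 3.3 * 47.9 / 445
= 0.3552

0.3552


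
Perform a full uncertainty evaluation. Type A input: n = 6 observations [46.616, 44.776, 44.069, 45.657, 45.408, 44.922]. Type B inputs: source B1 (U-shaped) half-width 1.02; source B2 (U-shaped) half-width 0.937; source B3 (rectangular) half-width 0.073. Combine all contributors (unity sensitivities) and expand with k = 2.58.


mean = (46.616 + 44.776 + 44.069 + 45.657 + 45.408 + 44.922) / 6 = 45.24133333
s = sqrt(sum((x - mean)^2)/(n-1)) = 0.86984359
u_A = s / sqrt(n) = 0.86984359 / sqrt(6) = 0.35511216
u_B1 = 1.02 / sqrt(2) = 0.72124892
u_B2 = 0.937 / sqrt(2) = 0.66255905
u_B3 = 0.073 / sqrt(3) = 0.04214657
uc = sqrt(0.35511216^2 + 0.72124892^2 + 0.66255905^2 + 0.04214657^2) = 1.0426243
U = k * uc = 2.58 * 1.0426243
U = 2.6900

2.6900


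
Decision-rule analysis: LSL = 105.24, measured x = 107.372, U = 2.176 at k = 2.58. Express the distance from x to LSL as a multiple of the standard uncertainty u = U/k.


u = U / k = 2.176 / 2.58 = 0.84341085
margin = |LSL - x| = |105.24 - 107.372| = 2.132
z = margin / u = 2.132 / 0.84341085
z = 2.5278

2.5278


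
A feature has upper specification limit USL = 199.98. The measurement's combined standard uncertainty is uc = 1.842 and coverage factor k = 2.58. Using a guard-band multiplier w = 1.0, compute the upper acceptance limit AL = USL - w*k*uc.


U = k * uc = 2.58 * 1.842 = 4.75236
guard band g = w * U = 1.0 * 4.75236 = 4.75236
AL = USL - g = 199.98 - 4.75236
AL = 195.2276

195.2276


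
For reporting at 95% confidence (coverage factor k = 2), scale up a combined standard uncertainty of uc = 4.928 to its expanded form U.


U = k * uc
U = 2 * 4.928
U = 9.8560

9.8560


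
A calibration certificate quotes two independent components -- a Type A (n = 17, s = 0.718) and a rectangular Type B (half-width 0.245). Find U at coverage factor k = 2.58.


u_A = s / sqrt(n) = 0.718 / sqrt(17) = 0.17414058
u_B = half_width / sqrt(3) = 0.245 / sqrt(3) = 0.14145082
uc = sqrt(u_A^2 + u_B^2) = sqrt(0.17414058^2 + 0.14145082^2) = 0.22435079
U = k * uc = 2.58 * 0.22435079
U = 0.5788

0.5788


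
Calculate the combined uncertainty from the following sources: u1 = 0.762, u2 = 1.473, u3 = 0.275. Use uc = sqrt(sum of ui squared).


uc = sqrt(0.762^2 + 1.473^2 + 0.275^2)
uc = sqrt(2.825998)
uc = 1.6811

1.6811


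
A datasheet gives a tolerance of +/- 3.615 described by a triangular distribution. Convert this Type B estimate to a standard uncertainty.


u_B = half_width / sqrt(6)
u_B = 3.615 / 2.4494897
u_B = 1.4758

1.4758


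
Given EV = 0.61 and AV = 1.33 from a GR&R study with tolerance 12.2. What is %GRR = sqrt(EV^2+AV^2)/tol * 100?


GRR = sqrt(EV^2 + AV^2) = sqrt(0.61^2 + 1.33^2) = 1.4632156
%GRR = GRR / tol * 100 = 1.4632156 / 12.2 * 100
%GRR = 11.9936

11.9936


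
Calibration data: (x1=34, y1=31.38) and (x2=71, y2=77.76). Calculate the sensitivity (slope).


slope = (y2 - y1) / (x2 - x1)
= (77.76 - 31.38) / (71 - 34)
= 46.3800 / 37
= 1.2535

1.2535


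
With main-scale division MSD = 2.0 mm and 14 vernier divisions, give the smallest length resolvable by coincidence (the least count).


LC = MSD / n_div
= 2.0 / 14
= 0.1429

0.1429


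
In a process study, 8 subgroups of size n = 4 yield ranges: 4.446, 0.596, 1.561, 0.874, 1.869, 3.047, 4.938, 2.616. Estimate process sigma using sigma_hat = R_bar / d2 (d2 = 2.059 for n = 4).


R_bar = (4.446 + 0.596 + 1.561 + 0.874 + 1.869 + 3.047 + 4.938 + 2.616) / 8
R_bar = 19.947 / 8 = 2.493375
sigma_hat = R_bar / d2 = 2.493375 / 2.059 = 1.2110

1.2110


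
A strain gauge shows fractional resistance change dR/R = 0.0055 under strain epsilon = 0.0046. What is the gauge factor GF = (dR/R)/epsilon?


GF = (dR/R) / epsilon
= 0.0055 / 0.0046
= 1.1957

1.1957


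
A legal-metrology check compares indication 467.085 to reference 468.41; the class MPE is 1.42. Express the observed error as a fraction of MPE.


e = indication - reference = 467.085 - 468.41 = -1.3250
|e| = 1.3250
ratio = |e| / MPE = 1.3250 / 1.42
ratio = 0.9331

0.9331


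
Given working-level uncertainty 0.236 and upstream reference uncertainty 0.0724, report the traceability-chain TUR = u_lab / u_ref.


TUR = u_lab / u_ref
= 0.236 / 0.0724
= 3.2597

3.2597


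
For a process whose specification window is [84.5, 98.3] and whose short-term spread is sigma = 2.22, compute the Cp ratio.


Cp = (USL - LSL) / (6 * sigma)
= (98.3 - 84.5) / (6 * 2.22)
= 13.8000 / 13.3200
= 1.0360

1.0360


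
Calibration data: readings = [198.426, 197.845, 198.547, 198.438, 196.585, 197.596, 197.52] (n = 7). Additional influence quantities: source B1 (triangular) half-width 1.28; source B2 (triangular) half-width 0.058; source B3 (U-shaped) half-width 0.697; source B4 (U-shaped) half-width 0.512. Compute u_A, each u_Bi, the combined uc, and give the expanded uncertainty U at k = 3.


mean = (198.426 + 197.845 + 198.547 + 198.438 + 196.585 + 197.596 + 197.52) / 7 = 197.851
s = sqrt(sum((x - mean)^2)/(n-1)) = 0.69964134
u_A = s / sqrt(n) = 0.69964134 / sqrt(7) = 0.26443957
u_B1 = 1.28 / sqrt(6) = 0.52255781
u_B2 = 0.058 / sqrt(6) = 0.023678401
u_B3 = 0.697 / sqrt(2) = 0.49285343
u_B4 = 0.512 / sqrt(2) = 0.36203867
uc = sqrt(0.26443957^2 + 0.52255781^2 + 0.023678401^2 + 0.49285343^2 + 0.36203867^2) = 0.84707268
U = k * uc = 3 * 0.84707268
U = 2.5412

2.5412


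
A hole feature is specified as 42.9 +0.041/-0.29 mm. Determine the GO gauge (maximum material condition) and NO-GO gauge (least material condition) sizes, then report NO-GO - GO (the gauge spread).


GO = nominal - lower_tol (smallest hole = maximum material condition)
GO = 42.9 - 0.29 = 42.61
NO-GO = nominal + upper_tol (largest hole = least material condition)
NO-GO = 42.9 + 0.041 = 42.941
spread = NO-GO - GO = 42.941 - 42.61 = 0.3310

0.3310


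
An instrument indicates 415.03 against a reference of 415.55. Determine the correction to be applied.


Correction = standard - reading
= 415.55 - 415.03
= 0.5200

0.5200


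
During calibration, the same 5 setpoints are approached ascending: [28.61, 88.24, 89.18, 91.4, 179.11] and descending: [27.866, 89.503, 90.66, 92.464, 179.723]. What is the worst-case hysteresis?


|28.61 - 27.866| = 0.7440
|88.24 - 89.503| = 1.2630
|89.18 - 90.66| = 1.4800
|91.4 - 92.464| = 1.0640
|179.11 - 179.723| = 0.6130
hysteresis = max(diffs) = 1.4800

1.4800


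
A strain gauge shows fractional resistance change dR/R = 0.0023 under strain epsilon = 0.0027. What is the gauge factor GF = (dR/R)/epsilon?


GF = (dR/R) / epsilon
= 0.0023 / 0.0027
= 0.8519

0.8519


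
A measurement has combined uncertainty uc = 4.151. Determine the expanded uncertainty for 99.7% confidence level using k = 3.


U = k * uc
U = 3 * 4.151
U = 12.4530

12.4530


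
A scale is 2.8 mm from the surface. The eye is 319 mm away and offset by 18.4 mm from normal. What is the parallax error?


error = h * offset / d
= 2.8 * 18.4 / 319
= 0.1615

0.1615


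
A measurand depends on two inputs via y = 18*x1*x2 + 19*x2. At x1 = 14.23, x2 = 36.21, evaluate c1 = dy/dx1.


y = 18*x1*x2 + 19*x2
dy/dx1 = 18*x2
Evaluate at x2 = 36.21: c1 = 18 * 36.21
c1 = 651.7800

651.7800


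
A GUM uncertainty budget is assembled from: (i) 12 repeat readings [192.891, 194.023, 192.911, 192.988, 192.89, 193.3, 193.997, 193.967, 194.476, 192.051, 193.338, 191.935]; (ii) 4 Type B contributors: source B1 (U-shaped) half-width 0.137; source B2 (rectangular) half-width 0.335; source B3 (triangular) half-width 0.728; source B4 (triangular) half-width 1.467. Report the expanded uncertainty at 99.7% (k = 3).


mean = (192.891 + 194.023 + 192.911 + 192.988 + 192.89 + 193.3 + 193.997 + 193.967 + 194.476 + 192.051 + 193.338 + 191.935) / 12 = 193.2305833
s = sqrt(sum((x - mean)^2)/(n-1)) = 0.78551054
u_A = s / sqrt(n) = 0.78551054 / sqrt(12) = 0.22675736
u_B1 = 0.137 / sqrt(2) = 0.096873629
u_B2 = 0.335 / sqrt(3) = 0.19341234
u_B3 = 0.728 / sqrt(6) = 0.29720476
u_B4 = 1.467 / sqrt(6) = 0.59890024
uc = sqrt(0.22675736^2 + 0.096873629^2 + 0.19341234^2 + 0.29720476^2 + 0.59890024^2) = 0.73839278
U = k * uc = 3 * 0.73839278
U = 2.2152

2.2152


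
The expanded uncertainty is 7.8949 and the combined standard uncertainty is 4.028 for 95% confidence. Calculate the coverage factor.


k = U / uc
k = 7.8949 / 4.028
k = 1.96

1.96


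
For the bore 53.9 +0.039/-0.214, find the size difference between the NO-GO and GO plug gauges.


GO = nominal - lower_tol (smallest hole = maximum material condition)
GO = 53.9 - 0.214 = 53.686
NO-GO = nominal + upper_tol (largest hole = least material condition)
NO-GO = 53.9 + 0.039 = 53.939
spread = NO-GO - GO = 53.939 - 53.686 = 0.2530

0.2530


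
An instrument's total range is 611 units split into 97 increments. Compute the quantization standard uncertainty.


resolution = range / divisions
resolution = 611 / 97 = 6.2989691
u_res = resolution / (2*sqrt(3))
u_res = 6.2989691 / 3.4641016
u_res = 1.8184

1.8184


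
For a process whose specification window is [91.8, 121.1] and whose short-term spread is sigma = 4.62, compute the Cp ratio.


Cp = (USL - LSL) / (6 * sigma)
= (121.1 - 91.8) / (6 * 4.62)
= 29.3000 / 27.7200
= 1.0570

1.0570


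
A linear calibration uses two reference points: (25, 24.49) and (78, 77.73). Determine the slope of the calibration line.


slope = (y2 - y1) / (x2 - x1)
= (77.73 - 24.49) / (78 - 25)
= 53.2400 / 53
= 1.0045

1.0045


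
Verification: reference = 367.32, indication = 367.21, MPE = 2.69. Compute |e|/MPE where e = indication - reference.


e = indication - reference = 367.21 - 367.32 = -0.1100
|e| = 0.1100
ratio = |e| / MPE = 0.1100 / 2.69
ratio = 0.0409

0.0409


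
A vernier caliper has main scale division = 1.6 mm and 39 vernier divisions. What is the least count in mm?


LC = MSD / n_div
= 1.6 / 39
= 0.0410

0.0410


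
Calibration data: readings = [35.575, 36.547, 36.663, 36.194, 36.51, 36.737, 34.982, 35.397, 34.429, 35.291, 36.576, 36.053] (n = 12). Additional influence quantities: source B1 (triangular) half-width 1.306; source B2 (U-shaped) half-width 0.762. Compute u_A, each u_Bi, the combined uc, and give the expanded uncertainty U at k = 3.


mean = (35.575 + 36.547 + 36.663 + 36.194 + 36.51 + 36.737 + 34.982 + 35.397 + 34.429 + 35.291 + 36.576 + 36.053) / 12 = 35.91283333
s = sqrt(sum((x - mean)^2)/(n-1)) = 0.76124131
u_A = s / sqrt(n) = 0.76124131 / sqrt(12) = 0.21975144
u_B1 = 1.306 / sqrt(6) = 0.53317227
u_B2 = 0.762 / sqrt(2) = 0.53881537
uc = sqrt(0.21975144^2 + 0.53317227^2 + 0.53881537^2) = 0.78923087
U = k * uc = 3 * 0.78923087
U = 2.3677

2.3677


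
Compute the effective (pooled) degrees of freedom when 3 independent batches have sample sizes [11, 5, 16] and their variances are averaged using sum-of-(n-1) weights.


nu = sum_i (n_i - 1)
nu = ((11 - 1) + (5 - 1) + (16 - 1))
nu = 10 + 4 + 15
nu = 29

29


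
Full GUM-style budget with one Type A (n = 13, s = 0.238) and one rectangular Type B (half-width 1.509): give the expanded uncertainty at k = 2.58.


u_A = s / sqrt(n) = 0.238 / sqrt(13) = 0.066009323
u_B = half_width / sqrt(3) = 1.509 / sqrt(3) = 0.87122156
uc = sqrt(u_A^2 + u_B^2) = sqrt(0.066009323^2 + 0.87122156^2) = 0.87371863
U = k * uc = 2.58 * 0.87371863
U = 2.2542

2.2542


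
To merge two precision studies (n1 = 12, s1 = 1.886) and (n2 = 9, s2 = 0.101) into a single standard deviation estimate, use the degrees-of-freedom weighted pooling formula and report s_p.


s_p = sqrt(((n1-1)*s1^2 + (n2-1)*s2^2) / (n1+n2-2))
numerator = (12-1)*1.886^2 + (9-1)*0.101^2 = 39.126956 + 0.081608 = 39.208564
denominator = 12 + 9 - 2 = 19
s_p^2 = 39.208564 / 19 = 2.0636086
s_p = sqrt(2.0636086) = 1.4365

1.4365


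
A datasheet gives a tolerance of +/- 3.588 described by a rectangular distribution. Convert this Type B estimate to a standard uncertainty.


u_B = half_width / sqrt(3)
u_B = 3.588 / 1.7320508
u_B = 2.0715

2.0715


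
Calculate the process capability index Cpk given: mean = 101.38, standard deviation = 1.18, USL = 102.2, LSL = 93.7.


Cpu = (USL - mean) / (3*sigma) = (102.2 - 101.38) / (3*1.18) = 0.2316
Cpl = (mean - LSL) / (3*sigma) = (101.38 - 93.7) / (3*1.18) = 2.1695
Cpk = min(Cpu, Cpl) = 0.2316

0.2316


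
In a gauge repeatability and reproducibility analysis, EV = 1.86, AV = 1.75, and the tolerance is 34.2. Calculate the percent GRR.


GRR = sqrt(EV^2 + AV^2) = sqrt(1.86^2 + 1.75^2) = 2.5538402
%GRR = GRR / tol * 100 = 2.5538402 / 34.2 * 100
%GRR = 7.4674

7.4674


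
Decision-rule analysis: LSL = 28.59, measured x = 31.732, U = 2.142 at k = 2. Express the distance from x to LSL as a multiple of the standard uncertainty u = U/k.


u = U / k = 2.142 / 2 = 1.071
margin = |LSL - x| = |28.59 - 31.732| = 3.142
z = margin / u = 3.142 / 1.071
z = 2.9337

2.9337


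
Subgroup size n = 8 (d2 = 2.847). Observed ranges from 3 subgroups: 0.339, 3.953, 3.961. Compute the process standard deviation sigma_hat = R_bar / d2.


R_bar = (0.339 + 3.953 + 3.961) / 3
R_bar = 8.253 / 3 = 2.751
sigma_hat = R_bar / d2 = 2.751 / 2.847 = 0.9663

0.9663


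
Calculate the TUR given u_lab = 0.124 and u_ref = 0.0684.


TUR = u_lab / u_ref
= 0.124 / 0.0684
= 1.8129

1.8129


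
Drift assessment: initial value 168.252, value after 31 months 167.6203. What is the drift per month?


rate = (v2 - v1) / months
= (167.6203 - 168.252) / 31
= -0.6317 / 31
= -0.0204

-0.0204


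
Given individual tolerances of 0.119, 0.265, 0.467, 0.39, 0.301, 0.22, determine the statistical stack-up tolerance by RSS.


RSS = sqrt(0.119^2 + 0.265^2 + 0.467^2 + 0.39^2 + 0.301^2 + 0.22^2)
= sqrt(0.593576)
= 0.7704

0.7704


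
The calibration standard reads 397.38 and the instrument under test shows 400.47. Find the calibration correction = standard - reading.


Correction = standard - reading
= 397.38 - 400.47
= -3.0900

-3.0900


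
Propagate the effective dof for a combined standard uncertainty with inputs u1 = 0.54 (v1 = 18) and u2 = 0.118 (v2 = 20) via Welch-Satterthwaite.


uc = sqrt(u1^2 + u2^2) = sqrt(0.54^2 + 0.118^2) = 0.55274225
v_eff = uc^4 / (u1^4/v1 + u2^4/v2)
= 0.55274225^4 / (0.54^4/18 + 0.118^4/20)
= 0.093344911 / 0.0047336139
v_eff = 19.7196

19.7196


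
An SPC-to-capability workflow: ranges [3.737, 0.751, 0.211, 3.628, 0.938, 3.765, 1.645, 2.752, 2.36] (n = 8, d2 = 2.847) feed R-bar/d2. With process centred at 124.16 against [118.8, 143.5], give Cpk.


R_bar = (3.737 + 0.751 + 0.211 + 3.628 + 0.938 + 3.765 + 1.645 + 2.752 + 2.36) / 9 = 2.1985556
sigma = R_bar / d2 = 2.1985556 / 2.847 = 0.7722359
Cp = (USL - LSL)/(6*sigma) = (143.5 - 118.8)/(6*0.7722359) = 5.3308
Cpu = (143.5 - 124.16)/(3*0.7722359) = 8.3481
Cpl = (124.16 - 118.8)/(3*0.7722359) = 2.3136
Cpk = min(Cpu, Cpl) = 2.3136

2.3136


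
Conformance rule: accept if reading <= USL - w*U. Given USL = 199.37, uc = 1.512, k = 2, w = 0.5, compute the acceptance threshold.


U = k * uc = 2 * 1.512 = 3.024
guard band g = w * U = 0.5 * 3.024 = 1.512
AL = USL - g = 199.37 - 1.512
AL = 197.8580

197.8580


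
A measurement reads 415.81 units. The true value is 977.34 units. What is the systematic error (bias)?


Systematic error = measured - true
= 415.81 - 977.34
= -561.5300

-561.5300


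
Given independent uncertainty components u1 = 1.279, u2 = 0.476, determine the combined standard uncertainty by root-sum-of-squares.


uc = sqrt(1.279^2 + 0.476^2)
uc = sqrt(1.862417)
uc = 1.3647

1.3647


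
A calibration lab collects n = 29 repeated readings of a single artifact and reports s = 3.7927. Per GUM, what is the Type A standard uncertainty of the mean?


u_A = s / sqrt(n)
u_A = 3.7927 / sqrt(29)
u_A = 3.7927 / 5.3851648
u_A = 0.7043

0.7043


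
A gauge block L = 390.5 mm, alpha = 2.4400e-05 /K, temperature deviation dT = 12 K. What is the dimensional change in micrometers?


dL = L * alpha * dT
= 390.5 * 2.4400e-05 * 12
= 0.1143384 mm
dL_um = 0.1143384 * 1000 = 114.3384 um

114.3384


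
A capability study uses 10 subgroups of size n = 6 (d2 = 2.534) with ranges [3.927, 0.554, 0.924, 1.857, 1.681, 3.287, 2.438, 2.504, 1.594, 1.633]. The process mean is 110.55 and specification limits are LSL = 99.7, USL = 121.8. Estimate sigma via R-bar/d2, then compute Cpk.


R_bar = (3.927 + 0.554 + 0.924 + 1.857 + 1.681 + 3.287 + 2.438 + 2.504 + 1.594 + 1.633) / 10 = 2.0399
sigma = R_bar / d2 = 2.0399 / 2.534 = 0.80501184
Cp = (USL - LSL)/(6*sigma) = (121.8 - 99.7)/(6*0.80501184) = 4.5755
Cpu = (121.8 - 110.55)/(3*0.80501184) = 4.6583
Cpl = (110.55 - 99.7)/(3*0.80501184) = 4.4927
Cpk = min(Cpu, Cpl) = 4.4927

4.4927


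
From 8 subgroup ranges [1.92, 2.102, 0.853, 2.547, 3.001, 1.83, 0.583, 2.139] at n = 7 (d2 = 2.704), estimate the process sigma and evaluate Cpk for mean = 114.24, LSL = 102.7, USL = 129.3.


R_bar = (1.92 + 2.102 + 0.853 + 2.547 + 3.001 + 1.83 + 0.583 + 2.139) / 8 = 1.871875
sigma = R_bar / d2 = 1.871875 / 2.704 = 0.69226146
Cp = (USL - LSL)/(6*sigma) = (129.3 - 102.7)/(6*0.69226146) = 6.4041
Cpu = (129.3 - 114.24)/(3*0.69226146) = 7.2516
Cpl = (114.24 - 102.7)/(3*0.69226146) = 5.5567
Cpk = min(Cpu, Cpl) = 5.5567

5.5567


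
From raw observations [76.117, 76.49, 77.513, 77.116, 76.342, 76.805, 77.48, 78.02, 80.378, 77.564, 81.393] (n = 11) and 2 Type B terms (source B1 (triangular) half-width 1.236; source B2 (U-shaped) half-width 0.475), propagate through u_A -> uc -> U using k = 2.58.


mean = (76.117 + 76.49 + 77.513 + 77.116 + 76.342 + 76.805 + 77.48 + 78.02 + 80.378 + 77.564 + 81.393) / 11 = 77.74709091
s = sqrt(sum((x - mean)^2)/(n-1)) = 1.6717069
u_A = s / sqrt(n) = 1.6717069 / sqrt(11) = 0.5040386
u_B1 = 1.236 / sqrt(6) = 0.50459489
u_B2 = 0.475 / sqrt(2) = 0.33587572
uc = sqrt(0.5040386^2 + 0.50459489^2 + 0.33587572^2) = 0.78834219
U = k * uc = 2.58 * 0.78834219
U = 2.0339

2.0339


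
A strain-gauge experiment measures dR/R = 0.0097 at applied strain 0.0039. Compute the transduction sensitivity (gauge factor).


GF = (dR/R) / epsilon
= 0.0097 / 0.0039
= 2.4872

2.4872


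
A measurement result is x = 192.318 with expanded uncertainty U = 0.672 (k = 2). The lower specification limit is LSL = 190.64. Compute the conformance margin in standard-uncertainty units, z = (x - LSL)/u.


u = U / k = 0.672 / 2 = 0.336
margin = |LSL - x| = |190.64 - 192.318| = 1.678
z = margin / u = 1.678 / 0.336
z = 4.9940

4.9940


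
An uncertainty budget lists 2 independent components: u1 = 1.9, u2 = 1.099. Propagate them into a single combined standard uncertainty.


uc = sqrt(1.9^2 + 1.099^2)
uc = sqrt(4.817801)
uc = 2.1949

2.1949


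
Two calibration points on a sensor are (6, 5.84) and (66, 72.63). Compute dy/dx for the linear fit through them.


slope = (y2 - y1) / (x2 - x1)
= (72.63 - 5.84) / (66 - 6)
= 66.7900 / 60
= 1.1132

1.1132


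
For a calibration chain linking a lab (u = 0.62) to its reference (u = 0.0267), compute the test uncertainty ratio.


TUR = u_lab / u_ref
= 0.62 / 0.0267
= 23.2210

23.2210


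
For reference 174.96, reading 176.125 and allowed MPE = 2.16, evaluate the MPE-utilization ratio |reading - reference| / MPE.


e = indication - reference = 176.125 - 174.96 = 1.1650
|e| = 1.1650
ratio = |e| / MPE = 1.1650 / 2.16
ratio = 0.5394

0.5394


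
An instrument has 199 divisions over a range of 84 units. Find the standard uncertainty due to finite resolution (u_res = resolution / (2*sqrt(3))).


resolution = range / divisions
resolution = 84 / 199 = 0.42211055
u_res = resolution / (2*sqrt(3))
u_res = 0.42211055 / 3.4641016
u_res = 0.1219

0.1219


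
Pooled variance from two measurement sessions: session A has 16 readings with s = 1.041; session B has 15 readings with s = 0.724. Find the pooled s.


s_p = sqrt(((n1-1)*s1^2 + (n2-1)*s2^2) / (n1+n2-2))
numerator = (16-1)*1.041^2 + (15-1)*0.724^2 = 16.255215 + 7.338464 = 23.593679
denominator = 16 + 15 - 2 = 29
s_p^2 = 23.593679 / 29 = 0.81357514
s_p = sqrt(0.81357514) = 0.9020

0.9020


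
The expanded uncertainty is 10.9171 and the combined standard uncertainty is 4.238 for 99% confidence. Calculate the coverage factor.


k = U / uc
k = 10.9171 / 4.238
k = 2.576

2.576


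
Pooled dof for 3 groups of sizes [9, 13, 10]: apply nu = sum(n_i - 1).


nu = sum_i (n_i - 1)
nu = ((9 - 1) + (13 - 1) + (10 - 1))
nu = 8 + 12 + 9
nu = 29

29


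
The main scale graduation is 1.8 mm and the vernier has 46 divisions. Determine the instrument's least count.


LC = MSD / n_div
= 1.8 / 46
= 0.0391

0.0391


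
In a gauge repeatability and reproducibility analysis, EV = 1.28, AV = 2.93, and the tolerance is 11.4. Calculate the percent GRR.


GRR = sqrt(EV^2 + AV^2) = sqrt(1.28^2 + 2.93^2) = 3.1973896
%GRR = GRR / tol * 100 = 3.1973896 / 11.4 * 100
%GRR = 28.0473

28.0473


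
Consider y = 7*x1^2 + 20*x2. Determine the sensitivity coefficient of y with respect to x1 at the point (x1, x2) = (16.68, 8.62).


y = 7*x1^2 + 20*x2
dy/dx1 = 2*7*x1
Evaluate at x1 = 16.68: c1 = 14 * 16.68
c1 = 233.5200

233.5200


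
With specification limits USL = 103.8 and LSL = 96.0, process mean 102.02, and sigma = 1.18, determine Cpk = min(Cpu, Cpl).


Cpu = (USL - mean) / (3*sigma) = (103.8 - 102.02) / (3*1.18) = 0.5028
Cpl = (mean - LSL) / (3*sigma) = (102.02 - 96.0) / (3*1.18) = 1.7006
Cpk = min(Cpu, Cpl) = 0.5028

0.5028


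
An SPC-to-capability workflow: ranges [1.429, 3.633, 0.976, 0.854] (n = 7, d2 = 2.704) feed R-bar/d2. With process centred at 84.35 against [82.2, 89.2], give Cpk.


R_bar = (1.429 + 3.633 + 0.976 + 0.854) / 4 = 1.723
sigma = R_bar / d2 = 1.723 / 2.704 = 0.63720414
Cp = (USL - LSL)/(6*sigma) = (89.2 - 82.2)/(6*0.63720414) = 1.8309
Cpu = (89.2 - 84.35)/(3*0.63720414) = 2.5371
Cpl = (84.35 - 82.2)/(3*0.63720414) = 1.1247
Cpk = min(Cpu, Cpl) = 1.1247

1.1247


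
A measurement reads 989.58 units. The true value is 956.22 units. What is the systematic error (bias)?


Systematic error = measured - true
= 989.58 - 956.22
= 33.3600

33.3600


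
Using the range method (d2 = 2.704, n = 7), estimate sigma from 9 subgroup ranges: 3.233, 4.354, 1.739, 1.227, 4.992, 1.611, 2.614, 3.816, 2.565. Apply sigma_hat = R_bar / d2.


R_bar = (3.233 + 4.354 + 1.739 + 1.227 + 4.992 + 1.611 + 2.614 + 3.816 + 2.565) / 9
R_bar = 26.151 / 9 = 2.9056667
sigma_hat = R_bar / d2 = 2.9056667 / 2.704 = 1.0746

1.0746


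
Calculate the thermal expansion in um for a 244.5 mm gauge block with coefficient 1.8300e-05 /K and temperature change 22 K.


dL = L * alpha * dT
= 244.5 * 1.8300e-05 * 22
= 0.0984357 mm
dL_um = 0.0984357 * 1000 = 98.4357 um

98.4357


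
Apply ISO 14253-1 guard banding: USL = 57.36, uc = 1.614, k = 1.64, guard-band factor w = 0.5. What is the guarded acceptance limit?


U = k * uc = 1.64 * 1.614 = 2.64696
guard band g = w * U = 0.5 * 2.64696 = 1.32348
AL = USL - g = 57.36 - 1.32348
AL = 56.0365

56.0365


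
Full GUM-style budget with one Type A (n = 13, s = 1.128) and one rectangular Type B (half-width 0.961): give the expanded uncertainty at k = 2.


u_A = s / sqrt(n) = 1.128 / sqrt(13) = 0.31285091
u_B = half_width / sqrt(3) = 0.961 / sqrt(3) = 0.55483361
uc = sqrt(u_A^2 + u_B^2) = sqrt(0.31285091^2 + 0.55483361^2) = 0.63695842
U = k * uc = 2 * 0.63695842
U = 1.2739

1.2739


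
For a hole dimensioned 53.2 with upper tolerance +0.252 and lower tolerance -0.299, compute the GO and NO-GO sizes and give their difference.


GO = nominal - lower_tol (smallest hole = maximum material condition)
GO = 53.2 - 0.299 = 52.901
NO-GO = nominal + upper_tol (largest hole = least material condition)
NO-GO = 53.2 + 0.252 = 53.452
spread = NO-GO - GO = 53.452 - 52.901 = 0.5510

0.5510


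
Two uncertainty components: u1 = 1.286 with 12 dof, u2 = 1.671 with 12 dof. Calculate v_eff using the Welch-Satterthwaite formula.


uc = sqrt(u1^2 + u2^2) = sqrt(1.286^2 + 1.671^2) = 2.1085628
v_eff = uc^4 / (u1^4/v1 + u2^4/v2)
= 2.1085628^4 / (1.286^4/12 + 1.671^4/12)
= 19.767246 / 0.87763758
v_eff = 22.5232

22.5232


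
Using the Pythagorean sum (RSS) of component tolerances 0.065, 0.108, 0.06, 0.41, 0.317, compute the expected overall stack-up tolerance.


RSS = sqrt(0.065^2 + 0.108^2 + 0.06^2 + 0.41^2 + 0.317^2)
= sqrt(0.288078)
= 0.5367

0.5367


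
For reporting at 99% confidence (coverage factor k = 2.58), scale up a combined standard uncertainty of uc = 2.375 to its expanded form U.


U = k * uc
U = 2.58 * 2.375
U = 6.1275

6.1275


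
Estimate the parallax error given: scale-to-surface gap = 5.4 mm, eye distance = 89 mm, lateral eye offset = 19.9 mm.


error = h * offset / d
= 5.4 * 19.9 / 89
= 1.2074

1.2074


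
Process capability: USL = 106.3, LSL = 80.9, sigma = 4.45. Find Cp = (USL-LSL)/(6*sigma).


Cp = (USL - LSL) / (6 * sigma)
= (106.3 - 80.9) / (6 * 4.45)
= 25.4000 / 26.7000
= 0.9513

0.9513


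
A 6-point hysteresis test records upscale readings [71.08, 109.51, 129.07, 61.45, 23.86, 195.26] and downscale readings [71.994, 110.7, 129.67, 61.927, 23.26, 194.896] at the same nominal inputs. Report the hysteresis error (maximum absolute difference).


|71.08 - 71.994| = 0.9140
|109.51 - 110.7| = 1.1900
|129.07 - 129.67| = 0.6000
|61.45 - 61.927| = 0.4770
|23.86 - 23.26| = 0.6000
|195.26 - 194.896| = 0.3640
hysteresis = max(diffs) = 1.1900

1.1900


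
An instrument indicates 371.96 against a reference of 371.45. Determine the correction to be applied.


Correction = standard - reading
= 371.45 - 371.96
= -0.5100

-0.5100


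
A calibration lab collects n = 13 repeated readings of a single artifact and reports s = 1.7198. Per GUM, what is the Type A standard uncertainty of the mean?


u_A = s / sqrt(n)
u_A = 1.7198 / sqrt(13)
u_A = 1.7198 / 3.6055513
u_A = 0.4770

0.4770


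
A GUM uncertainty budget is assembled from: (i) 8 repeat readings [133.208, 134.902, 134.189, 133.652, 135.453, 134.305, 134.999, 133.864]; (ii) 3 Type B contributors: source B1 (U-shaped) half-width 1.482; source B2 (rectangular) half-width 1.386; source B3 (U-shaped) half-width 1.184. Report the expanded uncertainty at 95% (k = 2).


mean = (133.208 + 134.902 + 134.189 + 133.652 + 135.453 + 134.305 + 134.999 + 133.864) / 8 = 134.3215
s = sqrt(sum((x - mean)^2)/(n-1)) = 0.7551278
u_A = s / sqrt(n) = 0.7551278 / sqrt(8) = 0.26697799
u_B1 = 1.482 / sqrt(2) = 1.0479322
u_B2 = 1.386 / sqrt(3) = 0.80020747
u_B3 = 1.184 / sqrt(2) = 0.83721443
uc = sqrt(0.26697799^2 + 1.0479322^2 + 0.80020747^2 + 0.83721443^2) = 1.5845186
U = k * uc = 2 * 1.5845186
U = 3.1690

3.1690


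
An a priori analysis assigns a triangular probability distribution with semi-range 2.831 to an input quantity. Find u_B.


u_B = half_width / sqrt(6)
u_B = 2.831 / 2.4494897
u_B = 1.1558

1.1558


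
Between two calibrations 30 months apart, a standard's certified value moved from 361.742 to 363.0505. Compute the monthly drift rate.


rate = (v2 - v1) / months
= (363.0505 - 361.742) / 30
= 1.3085 / 30
= 0.0436

0.0436


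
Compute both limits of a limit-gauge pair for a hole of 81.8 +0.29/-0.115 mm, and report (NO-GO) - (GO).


GO = nominal - lower_tol (smallest hole = maximum material condition)
GO = 81.8 - 0.115 = 81.685
NO-GO = nominal + upper_tol (largest hole = least material condition)
NO-GO = 81.8 + 0.29 = 82.09
spread = NO-GO - GO = 82.09 - 81.685 = 0.4050

0.4050


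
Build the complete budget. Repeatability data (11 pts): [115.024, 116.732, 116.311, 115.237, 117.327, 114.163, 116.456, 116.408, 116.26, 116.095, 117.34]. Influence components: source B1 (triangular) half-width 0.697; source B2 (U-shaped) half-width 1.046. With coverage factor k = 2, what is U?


mean = (115.024 + 116.732 + 116.311 + 115.237 + 117.327 + 114.163 + 116.456 + 116.408 + 116.26 + 116.095 + 117.34) / 11 = 116.123
s = sqrt(sum((x - mean)^2)/(n-1)) = 0.96865856
u_A = s / sqrt(n) = 0.96865856 / sqrt(11) = 0.29206154
u_B1 = 0.697 / sqrt(6) = 0.28454906
u_B2 = 1.046 / sqrt(2) = 0.73963369
uc = sqrt(0.29206154^2 + 0.28454906^2 + 0.73963369^2) = 0.84458635
U = k * uc = 2 * 0.84458635
U = 1.6892

1.6892


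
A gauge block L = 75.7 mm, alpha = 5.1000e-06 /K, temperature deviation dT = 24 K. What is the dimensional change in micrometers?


dL = L * alpha * dT
= 75.7 * 5.1000e-06 * 24
= 0.0092657 mm
dL_um = 0.0092657 * 1000 = 9.2657 um

9.2657


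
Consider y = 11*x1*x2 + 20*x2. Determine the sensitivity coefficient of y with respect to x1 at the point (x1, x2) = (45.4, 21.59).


y = 11*x1*x2 + 20*x2
dy/dx1 = 11*x2
Evaluate at x2 = 21.59: c1 = 11 * 21.59
c1 = 237.4900

237.4900


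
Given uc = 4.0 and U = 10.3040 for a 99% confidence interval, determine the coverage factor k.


k = U / uc
k = 10.3040 / 4.0
k = 2.576

2.576


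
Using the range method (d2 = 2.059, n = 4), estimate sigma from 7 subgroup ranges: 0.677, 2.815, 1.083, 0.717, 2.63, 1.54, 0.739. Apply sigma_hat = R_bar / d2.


R_bar = (0.677 + 2.815 + 1.083 + 0.717 + 2.63 + 1.54 + 0.739) / 7
R_bar = 10.201 / 7 = 1.4572857
sigma_hat = R_bar / d2 = 1.4572857 / 2.059 = 0.7078

0.7078


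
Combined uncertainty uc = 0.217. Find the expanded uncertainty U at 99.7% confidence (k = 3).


U = k * uc
U = 3 * 0.217
U = 0.6510

0.6510


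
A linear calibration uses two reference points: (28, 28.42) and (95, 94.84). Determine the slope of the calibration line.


slope = (y2 - y1) / (x2 - x1)
= (94.84 - 28.42) / (95 - 28)
= 66.4200 / 67
= 0.9913

0.9913


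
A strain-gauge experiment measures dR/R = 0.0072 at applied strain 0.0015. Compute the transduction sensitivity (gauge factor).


GF = (dR/R) / epsilon
= 0.0072 / 0.0015
= 4.8000

4.8000


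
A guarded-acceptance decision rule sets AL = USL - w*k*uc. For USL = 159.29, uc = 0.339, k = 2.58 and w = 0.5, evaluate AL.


U = k * uc = 2.58 * 0.339 = 0.87462
guard band g = w * U = 0.5 * 0.87462 = 0.43731
AL = USL - g = 159.29 - 0.43731
AL = 158.8527

158.8527


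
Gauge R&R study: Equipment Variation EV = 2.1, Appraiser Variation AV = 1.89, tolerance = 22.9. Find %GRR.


GRR = sqrt(EV^2 + AV^2) = sqrt(2.1^2 + 1.89^2) = 2.825261
%GRR = GRR / tol * 100 = 2.825261 / 22.9 * 100
%GRR = 12.3374

12.3374


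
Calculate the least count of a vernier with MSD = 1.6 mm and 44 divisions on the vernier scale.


LC = MSD / n_div
= 1.6 / 44
= 0.0364

0.0364


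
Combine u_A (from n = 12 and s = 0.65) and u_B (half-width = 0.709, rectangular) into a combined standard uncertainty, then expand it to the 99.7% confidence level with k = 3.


u_A = s / sqrt(n) = 0.65 / sqrt(12) = 0.18763884
u_B = half_width / sqrt(3) = 0.709 / sqrt(3) = 0.40934134
uc = sqrt(u_A^2 + u_B^2) = sqrt(0.18763884^2 + 0.40934134^2) = 0.45029842
U = k * uc = 3 * 0.45029842
U = 1.3509

1.3509


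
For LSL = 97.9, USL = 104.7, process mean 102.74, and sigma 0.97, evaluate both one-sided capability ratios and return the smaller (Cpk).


Cpu = (USL - mean) / (3*sigma) = (104.7 - 102.74) / (3*0.97) = 0.6735
Cpl = (mean - LSL) / (3*sigma) = (102.74 - 97.9) / (3*0.97) = 1.6632
Cpk = min(Cpu, Cpl) = 0.6735

0.6735


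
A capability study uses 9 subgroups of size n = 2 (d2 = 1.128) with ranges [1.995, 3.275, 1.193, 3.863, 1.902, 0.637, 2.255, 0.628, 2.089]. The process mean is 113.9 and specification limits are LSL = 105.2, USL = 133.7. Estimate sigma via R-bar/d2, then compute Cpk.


R_bar = (1.995 + 3.275 + 1.193 + 3.863 + 1.902 + 0.637 + 2.255 + 0.628 + 2.089) / 9 = 1.9818889
sigma = R_bar / d2 = 1.9818889 / 1.128 = 1.7569937
Cp = (USL - LSL)/(6*sigma) = (133.7 - 105.2)/(6*1.7569937) = 2.7035
Cpu = (133.7 - 113.9)/(3*1.7569937) = 3.7564
Cpl = (113.9 - 105.2)/(3*1.7569937) = 1.6505
Cpk = min(Cpu, Cpl) = 1.6505

1.6505


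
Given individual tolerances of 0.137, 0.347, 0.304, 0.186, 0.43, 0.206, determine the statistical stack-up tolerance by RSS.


RSS = sqrt(0.137^2 + 0.347^2 + 0.304^2 + 0.186^2 + 0.43^2 + 0.206^2)
= sqrt(0.493526)
= 0.7025

0.7025


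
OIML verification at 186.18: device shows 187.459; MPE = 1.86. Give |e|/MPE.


e = indication - reference = 187.459 - 186.18 = 1.2790
|e| = 1.2790
ratio = |e| / MPE = 1.2790 / 1.86
ratio = 0.6876

0.6876


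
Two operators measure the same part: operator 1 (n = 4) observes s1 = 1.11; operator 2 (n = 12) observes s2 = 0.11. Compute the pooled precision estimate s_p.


s_p = sqrt(((n1-1)*s1^2 + (n2-1)*s2^2) / (n1+n2-2))
numerator = (4-1)*1.11^2 + (12-1)*0.11^2 = 3.6963 + 0.1331 = 3.8294
denominator = 4 + 12 - 2 = 14
s_p^2 = 3.8294 / 14 = 0.27352857
s_p = sqrt(0.27352857) = 0.5230

0.5230
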